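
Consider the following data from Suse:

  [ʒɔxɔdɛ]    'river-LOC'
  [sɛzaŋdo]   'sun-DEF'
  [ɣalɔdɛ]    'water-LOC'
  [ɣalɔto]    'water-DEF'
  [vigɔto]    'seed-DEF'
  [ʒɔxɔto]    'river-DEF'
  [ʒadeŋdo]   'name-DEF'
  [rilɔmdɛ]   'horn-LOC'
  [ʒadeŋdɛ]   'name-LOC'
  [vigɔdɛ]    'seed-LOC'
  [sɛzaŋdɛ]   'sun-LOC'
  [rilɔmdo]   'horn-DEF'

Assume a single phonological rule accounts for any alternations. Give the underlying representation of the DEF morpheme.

The DEF morpheme has two allomorphs, [-do] and [-to].
The LOC suffix, which begins with [d], is invariant after every stem; so [d] is not altered by any rule here.
The DEF suffix is therefore /-to/ underlyingly, with post-nasal voicing: voiceless stops become voiced after a nasal.

/-to/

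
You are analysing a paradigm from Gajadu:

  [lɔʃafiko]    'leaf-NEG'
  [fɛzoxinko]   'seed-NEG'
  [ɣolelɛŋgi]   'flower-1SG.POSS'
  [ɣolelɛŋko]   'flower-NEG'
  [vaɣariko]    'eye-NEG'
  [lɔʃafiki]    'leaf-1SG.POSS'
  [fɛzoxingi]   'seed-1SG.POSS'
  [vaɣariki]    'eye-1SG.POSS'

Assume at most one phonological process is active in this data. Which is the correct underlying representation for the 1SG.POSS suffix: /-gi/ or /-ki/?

The 1SG.POSS suffix surfaces as [-gi] and [-ki], depending on the final segment of the stem.
By contrast the NEG suffix keeps its initial [k] throughout — that segment must be underlying.
So the underlying form is /-gi/, and voiced stops become voiceless after a vowel.

/-gi/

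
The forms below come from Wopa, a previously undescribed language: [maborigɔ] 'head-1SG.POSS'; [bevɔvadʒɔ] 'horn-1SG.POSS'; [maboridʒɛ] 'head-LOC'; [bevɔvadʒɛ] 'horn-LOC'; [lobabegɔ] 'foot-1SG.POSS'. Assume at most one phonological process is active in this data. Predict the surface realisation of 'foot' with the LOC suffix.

The root 'head' surfaces as [maboridʒɛ] and [maborigɔ], with a stem-final [dʒ] ~ [g] alternation.
If /dʒ/ were underlying and a rule turned it into [g] before the 1SG.POSS suffix, 'horn' would also alternate; but it has [dʒ] in both [bevɔvadʒɛ] and [bevɔvadʒɔ].
The alternation reflects palatalization before a front vowel: /g/ becomes palato-alveolar [dʒ] before a front vowel. /g/ is underlying.
From [lobabegɔ] the stem 'foot' is /lobabeg/; before a front vowel this yields [lobabedʒɛ].

[lobabedʒɛ]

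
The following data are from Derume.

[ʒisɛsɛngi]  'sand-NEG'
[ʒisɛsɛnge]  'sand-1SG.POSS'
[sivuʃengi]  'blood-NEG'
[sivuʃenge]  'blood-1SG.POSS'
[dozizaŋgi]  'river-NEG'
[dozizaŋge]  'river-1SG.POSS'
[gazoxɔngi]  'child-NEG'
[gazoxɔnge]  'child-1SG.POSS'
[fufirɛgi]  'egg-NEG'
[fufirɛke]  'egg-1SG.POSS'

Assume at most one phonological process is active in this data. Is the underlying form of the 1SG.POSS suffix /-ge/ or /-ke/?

/-ke/

The 1SG.POSS morpheme has two allomorphs, [-ge] and [-ke].
The NEG suffix, which begins with [g], is invariant after every stem; so [g] is not altered by any rule here.
The 1SG.POSS suffix is therefore /-ke/ underlyingly, with post-nasal voicing: voiceless stops become voiced after a nasal.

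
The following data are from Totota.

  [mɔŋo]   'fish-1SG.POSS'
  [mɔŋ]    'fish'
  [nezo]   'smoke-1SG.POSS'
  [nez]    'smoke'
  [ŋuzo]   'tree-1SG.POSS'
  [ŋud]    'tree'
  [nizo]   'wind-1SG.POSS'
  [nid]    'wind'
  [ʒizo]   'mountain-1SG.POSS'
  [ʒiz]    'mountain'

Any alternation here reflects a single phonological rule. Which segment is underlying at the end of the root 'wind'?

/d/

The stem for 'wind' ends in [z] in [nizo] but [d] in [nid].
But 'mountain' keeps [z] in both environments ([ʒizo], [ʒiz]), so there is no rule changing /z/ to [d] in isolation.
So /d/ is underlying, and a rule of intervocalic spirantization — voiced stops become fricatives between vowels — gives [z].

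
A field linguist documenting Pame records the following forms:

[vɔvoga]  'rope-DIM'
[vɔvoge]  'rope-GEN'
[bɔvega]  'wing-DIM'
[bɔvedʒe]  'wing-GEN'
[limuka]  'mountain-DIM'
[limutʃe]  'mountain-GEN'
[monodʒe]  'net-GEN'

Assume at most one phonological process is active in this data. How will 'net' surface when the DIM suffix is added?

[monoga]

The root 'wing' surfaces as [bɔvega] and [bɔvedʒe], with a stem-final [g] ~ [dʒ] alternation.
If /g/ were underlying and a rule turned it into [dʒ] before the GEN suffix, 'rope' would also alternate; but it has [g] in both [vɔvoga] and [vɔvoge].
The underlying segment must be /dʒ/; palato-alveolar /tʃ/ and /dʒ/ become [k] and [g] when no front vowel follows, yielding [g] there.
The one attested form of 'net', [monodʒe], shows underlying /monodʒ/. Applying the same rule when no front vowel follows gives [monoga].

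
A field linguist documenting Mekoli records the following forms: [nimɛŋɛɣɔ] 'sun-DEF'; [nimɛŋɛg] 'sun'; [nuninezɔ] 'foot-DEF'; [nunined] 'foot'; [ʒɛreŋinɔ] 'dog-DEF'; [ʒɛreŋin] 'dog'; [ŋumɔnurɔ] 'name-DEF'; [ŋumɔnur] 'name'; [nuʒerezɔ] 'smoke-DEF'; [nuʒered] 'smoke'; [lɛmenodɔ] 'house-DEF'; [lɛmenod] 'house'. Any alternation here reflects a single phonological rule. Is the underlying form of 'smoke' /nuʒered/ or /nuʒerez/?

The root 'smoke' surfaces as [nuʒerezɔ] and [nuʒered], with a stem-final [z] ~ [d] alternation.
Compare 'house', with invariant [d] in [lɛmenodɔ] and [lɛmenod]: an analysis with underlying /d/ and a rule producing [z] before the DEF suffix would wrongly predict alternation here too.
So /z/ is underlying, and a rule of word-final hardening — voiced fricatives become stops word-finally — gives [d].

/nuʒerez/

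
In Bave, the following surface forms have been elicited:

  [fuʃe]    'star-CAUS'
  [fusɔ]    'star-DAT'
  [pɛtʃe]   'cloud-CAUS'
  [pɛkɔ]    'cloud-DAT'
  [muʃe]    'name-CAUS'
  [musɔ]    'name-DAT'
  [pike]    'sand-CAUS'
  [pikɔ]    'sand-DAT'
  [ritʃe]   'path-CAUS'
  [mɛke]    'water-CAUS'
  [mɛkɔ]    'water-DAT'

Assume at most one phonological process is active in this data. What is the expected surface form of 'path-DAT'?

[rikɔ]

The root 'cloud' surfaces as [pɛtʃe] and [pɛkɔ], with a stem-final [tʃ] ~ [k] alternation.
But 'sand' keeps [k] in both environments ([pike], [pikɔ]), so there is no rule changing /k/ to [tʃ] before the CAUS suffix.
The alternation reflects depalatalization: palato-alveolar /tʃ/ and /ʃ/ become [k] and [s] when no front vowel follows. /tʃ/ is underlying.
From [ritʃe] the stem 'path' is /ritʃ/; when no front vowel follows this yields [rikɔ].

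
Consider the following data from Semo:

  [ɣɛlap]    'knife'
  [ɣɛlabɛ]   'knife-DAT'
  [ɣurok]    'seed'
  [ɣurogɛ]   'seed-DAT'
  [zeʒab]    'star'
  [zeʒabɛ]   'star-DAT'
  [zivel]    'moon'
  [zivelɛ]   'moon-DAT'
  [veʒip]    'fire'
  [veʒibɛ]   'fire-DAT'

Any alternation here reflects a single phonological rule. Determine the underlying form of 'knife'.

In [ɣɛlap] and [ɣɛlabɛ] the final segment of 'knife' alternates: [p] ~ [b].
The stem 'star' ([zeʒab], [zeʒabɛ]) shows [b] unchanged in both environments, so [b] cannot be basic with [p] derived in isolation.
The underlying segment must be /p/; voiceless stops become voiced between vowels, yielding [b] there.
Hence 'knife' is /ɣɛlap/ underlyingly.

/ɣɛlap/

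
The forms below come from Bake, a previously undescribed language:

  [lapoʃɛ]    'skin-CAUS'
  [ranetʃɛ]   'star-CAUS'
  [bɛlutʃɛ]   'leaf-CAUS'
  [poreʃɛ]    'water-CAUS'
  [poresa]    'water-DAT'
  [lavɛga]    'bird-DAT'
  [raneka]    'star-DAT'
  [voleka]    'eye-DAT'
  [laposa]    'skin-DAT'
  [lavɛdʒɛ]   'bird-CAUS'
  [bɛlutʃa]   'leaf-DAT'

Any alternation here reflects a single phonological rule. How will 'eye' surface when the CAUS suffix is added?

The root 'star' surfaces as [raneka] and [ranetʃɛ], with a stem-final [k] ~ [tʃ] alternation.
The stem 'leaf' ([bɛlutʃa], [bɛlutʃɛ]) shows [tʃ] unchanged in both environments, so [tʃ] cannot be basic with [k] derived before the DAT suffix.
The alternation reflects palatalization before a front vowel: /k/, /g/ and /s/ become palato-alveolar [tʃ], [dʒ] and [ʃ] before a front vowel. /k/ is underlying.
From [voleka] the stem 'eye' is /volek/; before a front vowel this yields [voletʃɛ].

[voletʃɛ]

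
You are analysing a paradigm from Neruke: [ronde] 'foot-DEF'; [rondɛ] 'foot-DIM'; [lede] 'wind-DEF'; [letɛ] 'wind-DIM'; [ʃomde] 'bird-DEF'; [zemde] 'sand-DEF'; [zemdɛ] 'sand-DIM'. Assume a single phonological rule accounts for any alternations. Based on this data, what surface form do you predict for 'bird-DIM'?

The DIM suffix surfaces as [-dɛ] and [-tɛ], depending on the final segment of the stem.
The DEF suffix, which begins with [d], is invariant after every stem; so [d] is not altered by any rule here.
So the underlying form is /-tɛ/, and voiceless stops become voiced after a nasal.
After 'bird', which ends in a nasal, the suffix surfaces as [-dɛ], giving [ʃomdɛ].

[ʃomdɛ]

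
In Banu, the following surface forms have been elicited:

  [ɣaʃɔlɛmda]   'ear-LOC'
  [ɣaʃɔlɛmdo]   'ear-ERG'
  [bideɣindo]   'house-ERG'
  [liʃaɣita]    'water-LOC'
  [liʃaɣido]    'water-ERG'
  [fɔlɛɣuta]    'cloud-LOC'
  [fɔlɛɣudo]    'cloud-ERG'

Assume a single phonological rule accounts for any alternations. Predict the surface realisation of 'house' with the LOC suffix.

[bideɣinda]

The LOC suffix surfaces as [-da] and [-ta], depending on the final segment of the stem.
By contrast the ERG suffix keeps its initial [d] throughout — that segment must be underlying.
So the underlying form is /-ta/, and voiceless stops become voiced after a nasal.
After 'house', which ends in a nasal, the suffix surfaces as [-da], giving [bideɣinda].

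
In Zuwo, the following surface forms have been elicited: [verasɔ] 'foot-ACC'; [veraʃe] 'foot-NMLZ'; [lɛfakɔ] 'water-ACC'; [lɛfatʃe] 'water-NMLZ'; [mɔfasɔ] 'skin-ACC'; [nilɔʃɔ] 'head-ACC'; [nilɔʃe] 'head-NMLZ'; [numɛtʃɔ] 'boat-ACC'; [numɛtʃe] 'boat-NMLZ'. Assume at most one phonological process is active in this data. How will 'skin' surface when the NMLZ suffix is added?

[mɔfaʃe]

The root 'foot' surfaces as [verasɔ] and [veraʃe], with a stem-final [s] ~ [ʃ] alternation.
If /ʃ/ were underlying and a rule turned it into [s] before the ACC suffix, 'head' would also alternate; but it has [ʃ] in both [nilɔʃɔ] and [nilɔʃe].
So /s/ is underlying, and a rule of palatalization before a front vowel — /k/ and /s/ become palato-alveolar [tʃ] and [ʃ] before a front vowel — gives [ʃ].
From [mɔfasɔ] the stem 'skin' is /mɔfas/; before a front vowel this yields [mɔfaʃe].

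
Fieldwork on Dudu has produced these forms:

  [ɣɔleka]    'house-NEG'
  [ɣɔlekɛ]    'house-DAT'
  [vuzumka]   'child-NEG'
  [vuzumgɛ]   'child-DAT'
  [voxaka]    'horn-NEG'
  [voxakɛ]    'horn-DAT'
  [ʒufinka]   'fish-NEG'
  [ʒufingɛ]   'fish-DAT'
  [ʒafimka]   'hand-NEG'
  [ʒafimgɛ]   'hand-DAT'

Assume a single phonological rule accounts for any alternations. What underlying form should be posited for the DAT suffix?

/-gɛ/

The DAT suffix surfaces as [-gɛ] and [-kɛ], depending on the final segment of the stem.
The NEG suffix, which begins with [k], is invariant after every stem; so [k] is not altered by any rule here.
So the underlying form is /-gɛ/, and voiced stops become voiceless after a vowel.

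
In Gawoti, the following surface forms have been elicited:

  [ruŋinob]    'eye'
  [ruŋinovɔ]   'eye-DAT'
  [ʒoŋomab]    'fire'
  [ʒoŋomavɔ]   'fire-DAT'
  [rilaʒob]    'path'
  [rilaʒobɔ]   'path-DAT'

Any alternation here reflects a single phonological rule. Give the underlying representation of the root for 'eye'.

/ruŋinov/

In [ruŋinob] and [ruŋinovɔ] the final segment of 'eye' alternates: [b] ~ [v].
If /b/ were underlying and a rule turned it into [v] before the DAT suffix, 'path' would also alternate; but it has [b] in both [rilaʒob] and [rilaʒobɔ].
So /v/ is underlying, and a rule of word-final hardening — voiced fricatives become stops word-finally — gives [b].
The underlying form of 'eye' is therefore /ruŋinov/.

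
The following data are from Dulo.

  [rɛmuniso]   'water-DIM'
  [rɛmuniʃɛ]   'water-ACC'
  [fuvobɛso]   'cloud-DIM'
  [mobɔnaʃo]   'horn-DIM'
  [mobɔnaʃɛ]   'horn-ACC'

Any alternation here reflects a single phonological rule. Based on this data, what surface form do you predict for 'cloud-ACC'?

'water' shows [s] ~ [ʃ] at the end of the stem ([rɛmuniso] vs [rɛmuniʃɛ]).
But 'horn' keeps [ʃ] in both environments ([mobɔnaʃo], [mobɔnaʃɛ]), so there is no rule changing /ʃ/ to [s] before the DIM suffix.
The alternation reflects palatalization before a front vowel: /s/ becomes palato-alveolar [ʃ] before a front vowel. /s/ is underlying.
The one attested form of 'cloud', [fuvobɛso], shows underlying /fuvobɛs/. Applying the same rule before a front vowel gives [fuvobɛʃɛ].

[fuvobɛʃɛ]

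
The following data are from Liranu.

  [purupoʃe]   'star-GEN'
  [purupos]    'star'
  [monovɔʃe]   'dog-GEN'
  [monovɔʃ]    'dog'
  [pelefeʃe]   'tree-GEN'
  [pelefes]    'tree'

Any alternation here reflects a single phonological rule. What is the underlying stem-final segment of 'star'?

/s/

The stem for 'star' ends in [ʃ] in [purupoʃe] but [s] in [purupos].
Compare 'dog', with invariant [ʃ] in [monovɔʃe] and [monovɔʃ]: an analysis with underlying /ʃ/ and a rule producing [s] in isolation would wrongly predict alternation here too.
The underlying segment must be /s/; /s/ becomes palato-alveolar [ʃ] before a front vowel, yielding [ʃ] there.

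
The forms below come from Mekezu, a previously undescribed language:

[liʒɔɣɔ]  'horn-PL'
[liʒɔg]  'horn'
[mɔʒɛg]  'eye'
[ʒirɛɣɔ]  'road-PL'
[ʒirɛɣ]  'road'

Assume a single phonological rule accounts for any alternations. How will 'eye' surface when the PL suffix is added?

'horn' shows [ɣ] ~ [g] at the end of the stem ([liʒɔɣɔ] vs [liʒɔg]).
The stem 'road' ([ʒirɛɣɔ], [ʒirɛɣ]) shows [ɣ] unchanged in both environments, so [ɣ] cannot be basic with [g] derived in isolation.
Therefore /g/ is basic and [ɣ] is derived by intervocalic spirantization (voiced stops become fricatives between vowels).
From [mɔʒɛg] the stem 'eye' is /mɔʒɛg/; between vowels this yields [mɔʒɛɣɔ].

[mɔʒɛɣɔ]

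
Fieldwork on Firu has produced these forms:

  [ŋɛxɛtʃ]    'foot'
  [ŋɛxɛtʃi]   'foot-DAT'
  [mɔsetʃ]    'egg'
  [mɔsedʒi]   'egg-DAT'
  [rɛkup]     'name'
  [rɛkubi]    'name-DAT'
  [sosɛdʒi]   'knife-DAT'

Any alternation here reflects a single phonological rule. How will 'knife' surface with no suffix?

[sosɛtʃ]

The stem for 'egg' ends in [tʃ] in [mɔsetʃ] but [dʒ] in [mɔsedʒi].
But 'foot' keeps [tʃ] in both environments ([ŋɛxɛtʃ], [ŋɛxɛtʃi]), so there is no rule changing /tʃ/ to [dʒ] before the DAT suffix.
The alternation reflects word-final obstruent devoicing: voiced obstruents become voiceless word-finally. /dʒ/ is underlying.
The one attested form of 'knife', [sosɛdʒi], shows underlying /sosɛdʒ/. Applying the same rule word-finally gives [sosɛtʃ].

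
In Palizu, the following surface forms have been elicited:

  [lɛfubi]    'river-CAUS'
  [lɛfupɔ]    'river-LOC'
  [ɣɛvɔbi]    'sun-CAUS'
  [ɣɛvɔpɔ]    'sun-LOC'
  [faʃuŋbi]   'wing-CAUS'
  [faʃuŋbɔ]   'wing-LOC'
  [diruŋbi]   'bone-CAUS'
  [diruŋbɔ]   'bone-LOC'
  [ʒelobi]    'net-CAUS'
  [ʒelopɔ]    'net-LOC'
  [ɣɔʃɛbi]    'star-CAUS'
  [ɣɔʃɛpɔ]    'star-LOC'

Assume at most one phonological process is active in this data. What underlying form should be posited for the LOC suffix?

/-pɔ/

The LOC morpheme has two allomorphs, [-bɔ] and [-pɔ].
The CAUS suffix, which begins with [b], is invariant after every stem; so [b] is not altered by any rule here.
The LOC suffix is therefore /-pɔ/ underlyingly, with post-nasal voicing: voiceless stops become voiced after a nasal.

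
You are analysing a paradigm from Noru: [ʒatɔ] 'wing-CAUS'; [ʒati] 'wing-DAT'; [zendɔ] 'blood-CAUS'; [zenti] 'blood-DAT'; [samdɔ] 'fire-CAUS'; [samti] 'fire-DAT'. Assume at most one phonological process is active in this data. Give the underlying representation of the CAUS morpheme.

The CAUS suffix surfaces as [-dɔ] and [-tɔ], depending on the final segment of the stem.
By contrast the DAT suffix keeps its initial [t] throughout — that segment must be underlying.
The CAUS suffix is therefore /-dɔ/ underlyingly, with post-vocalic devoicing: voiced stops become voiceless after a vowel.

/-dɔ/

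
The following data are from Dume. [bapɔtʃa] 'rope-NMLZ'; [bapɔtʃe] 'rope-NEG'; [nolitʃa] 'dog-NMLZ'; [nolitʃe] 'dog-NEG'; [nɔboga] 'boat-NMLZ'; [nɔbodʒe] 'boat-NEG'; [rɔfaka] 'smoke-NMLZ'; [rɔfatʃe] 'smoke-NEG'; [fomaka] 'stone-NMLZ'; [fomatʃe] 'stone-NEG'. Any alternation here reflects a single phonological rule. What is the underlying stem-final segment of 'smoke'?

The stem for 'smoke' ends in [k] in [rɔfaka] but [tʃ] in [rɔfatʃe].
The stem 'dog' ([nolitʃa], [nolitʃe]) shows [tʃ] unchanged in both environments, so [tʃ] cannot be basic with [k] derived before the NMLZ suffix.
The alternation reflects palatalization before a front vowel: /k/ and /g/ become palato-alveolar [tʃ] and [dʒ] before a front vowel. /k/ is underlying.

/k/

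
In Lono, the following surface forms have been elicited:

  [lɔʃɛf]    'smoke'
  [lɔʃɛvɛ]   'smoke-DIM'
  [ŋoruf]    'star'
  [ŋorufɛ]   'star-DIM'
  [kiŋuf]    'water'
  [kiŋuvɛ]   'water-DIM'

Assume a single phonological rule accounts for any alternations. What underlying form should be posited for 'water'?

'water' shows [f] ~ [v] at the end of the stem ([kiŋuf] vs [kiŋuvɛ]).
But 'star' keeps [f] in both environments ([ŋoruf], [ŋorufɛ]), so there is no rule changing /f/ to [v] before the DIM suffix.
The alternation reflects word-final obstruent devoicing: voiced obstruents become voiceless word-finally. /v/ is underlying.
Hence 'water' is /kiŋuv/ underlyingly.

/kiŋuv/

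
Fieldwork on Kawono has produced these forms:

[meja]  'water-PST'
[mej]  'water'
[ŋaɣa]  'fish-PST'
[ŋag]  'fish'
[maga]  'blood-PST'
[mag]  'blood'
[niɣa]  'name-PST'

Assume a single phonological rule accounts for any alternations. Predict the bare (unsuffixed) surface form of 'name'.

In [ŋaɣa] and [ŋag] the final segment of 'fish' alternates: [ɣ] ~ [g].
Compare 'blood', with invariant [g] in [maga] and [mag]: an analysis with underlying /g/ and a rule producing [ɣ] before the PST suffix would wrongly predict alternation here too.
So /ɣ/ is underlying, and a rule of word-final hardening — voiced fricatives become stops word-finally — gives [g].
From [niɣa] the stem 'name' is /niɣ/; word-finally this yields [nig].

[nig]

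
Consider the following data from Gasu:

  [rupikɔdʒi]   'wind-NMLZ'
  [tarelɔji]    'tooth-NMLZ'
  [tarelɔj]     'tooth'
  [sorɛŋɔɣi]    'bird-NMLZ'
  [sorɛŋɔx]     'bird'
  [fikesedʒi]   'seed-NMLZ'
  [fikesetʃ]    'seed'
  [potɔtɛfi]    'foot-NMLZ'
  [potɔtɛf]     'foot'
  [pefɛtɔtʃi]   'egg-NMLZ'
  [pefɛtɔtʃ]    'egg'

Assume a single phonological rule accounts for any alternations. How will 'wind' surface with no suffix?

[rupikɔtʃ]

The stem for 'seed' ends in [dʒ] in [fikesedʒi] but [tʃ] in [fikesetʃ].
Compare 'egg', with invariant [tʃ] in [pefɛtɔtʃi] and [pefɛtɔtʃ]: an analysis with underlying /tʃ/ and a rule producing [dʒ] before the NMLZ suffix would wrongly predict alternation here too.
So /dʒ/ is underlying, and a rule of word-final obstruent devoicing — voiced obstruents become voiceless word-finally — gives [tʃ].
The one attested form of 'wind', [rupikɔdʒi], shows underlying /rupikɔdʒ/. Applying the same rule word-finally gives [rupikɔtʃ].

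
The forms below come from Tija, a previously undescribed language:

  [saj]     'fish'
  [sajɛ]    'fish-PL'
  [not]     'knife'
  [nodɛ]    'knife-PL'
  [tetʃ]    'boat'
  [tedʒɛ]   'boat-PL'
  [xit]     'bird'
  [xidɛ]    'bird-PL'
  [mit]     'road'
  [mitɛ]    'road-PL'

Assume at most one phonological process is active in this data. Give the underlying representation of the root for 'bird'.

'bird' shows [t] ~ [d] at the end of the stem ([xit] vs [xidɛ]).
Compare 'road', with invariant [t] in [mit] and [mitɛ]: an analysis with underlying /t/ and a rule producing [d] before the PL suffix would wrongly predict alternation here too.
The alternation reflects word-final obstruent devoicing: voiced obstruents become voiceless word-finally. /d/ is underlying.
Hence 'bird' is /xid/ underlyingly.

/xid/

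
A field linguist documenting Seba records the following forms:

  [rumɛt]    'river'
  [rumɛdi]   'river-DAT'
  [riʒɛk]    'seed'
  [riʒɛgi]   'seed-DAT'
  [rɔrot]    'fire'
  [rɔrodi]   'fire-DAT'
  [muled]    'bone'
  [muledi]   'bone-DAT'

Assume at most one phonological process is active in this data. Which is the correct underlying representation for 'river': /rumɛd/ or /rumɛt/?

/rumɛt/

The stem for 'river' ends in [t] in [rumɛt] but [d] in [rumɛdi].
But 'bone' keeps [d] in both environments ([muled], [muledi]), so there is no rule changing /d/ to [t] in isolation.
The alternation reflects intervocalic voicing: voiceless stops become voiced between vowels. /t/ is underlying.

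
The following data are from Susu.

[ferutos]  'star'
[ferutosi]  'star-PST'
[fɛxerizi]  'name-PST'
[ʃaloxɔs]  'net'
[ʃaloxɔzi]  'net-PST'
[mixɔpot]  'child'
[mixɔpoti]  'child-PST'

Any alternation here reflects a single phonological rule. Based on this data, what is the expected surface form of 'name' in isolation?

In [ʃaloxɔs] and [ʃaloxɔzi] the final segment of 'net' alternates: [s] ~ [z].
Compare 'star', with invariant [s] in [ferutos] and [ferutosi]: an analysis with underlying /s/ and a rule producing [z] before the PST suffix would wrongly predict alternation here too.
So /z/ is underlying, and a rule of word-final obstruent devoicing — voiced obstruents become voiceless word-finally — gives [s].
The one attested form of 'name', [fɛxerizi], shows underlying /fɛxeriz/. Applying the same rule word-finally gives [fɛxeris].

[fɛxeris]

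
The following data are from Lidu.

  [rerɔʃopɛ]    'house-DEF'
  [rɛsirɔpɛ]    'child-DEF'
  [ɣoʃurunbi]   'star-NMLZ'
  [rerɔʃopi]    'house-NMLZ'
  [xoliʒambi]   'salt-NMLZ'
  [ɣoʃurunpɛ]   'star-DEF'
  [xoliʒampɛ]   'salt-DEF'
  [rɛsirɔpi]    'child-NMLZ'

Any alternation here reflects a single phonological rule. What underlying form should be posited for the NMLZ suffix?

/-bi/

The NMLZ morpheme has two allomorphs, [-bi] and [-pi].
The DEF suffix, which begins with [p], is invariant after every stem; so [p] is not altered by any rule here.
So the underlying form is /-bi/, and voiced stops become voiceless after a vowel.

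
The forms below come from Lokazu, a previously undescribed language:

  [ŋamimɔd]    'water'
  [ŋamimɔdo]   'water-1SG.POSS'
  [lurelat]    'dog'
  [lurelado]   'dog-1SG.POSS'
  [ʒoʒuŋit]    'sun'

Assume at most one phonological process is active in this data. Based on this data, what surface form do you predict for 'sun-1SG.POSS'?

[ʒoʒuŋido]

The stem for 'dog' ends in [t] in [lurelat] but [d] in [lurelado].
The stem 'water' ([ŋamimɔd], [ŋamimɔdo]) shows [d] unchanged in both environments, so [d] cannot be basic with [t] derived in isolation.
Therefore /t/ is basic and [d] is derived by intervocalic voicing (voiceless stops become voiced between vowels).
From [ʒoʒuŋit] the stem 'sun' is /ʒoʒuŋit/; between vowels this yields [ʒoʒuŋido].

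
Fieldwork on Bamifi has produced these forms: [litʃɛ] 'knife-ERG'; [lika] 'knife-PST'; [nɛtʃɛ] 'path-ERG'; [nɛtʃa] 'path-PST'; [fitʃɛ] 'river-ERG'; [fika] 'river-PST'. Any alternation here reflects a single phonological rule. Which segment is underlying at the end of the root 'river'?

The root 'river' surfaces as [fitʃɛ] and [fika], with a stem-final [tʃ] ~ [k] alternation.
The stem 'path' ([nɛtʃɛ], [nɛtʃa]) shows [tʃ] unchanged in both environments, so [tʃ] cannot be basic with [k] derived before the PST suffix.
Therefore /k/ is basic and [tʃ] is derived by palatalization before a front vowel (/k/ becomes palato-alveolar [tʃ] before a front vowel).

/k/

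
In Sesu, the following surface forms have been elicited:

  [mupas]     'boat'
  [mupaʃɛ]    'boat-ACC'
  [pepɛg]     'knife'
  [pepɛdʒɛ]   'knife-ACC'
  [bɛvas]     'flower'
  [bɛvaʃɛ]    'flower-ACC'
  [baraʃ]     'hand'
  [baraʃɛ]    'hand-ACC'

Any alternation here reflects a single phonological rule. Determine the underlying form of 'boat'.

/mupas/

The root 'boat' surfaces as [mupas] and [mupaʃɛ], with a stem-final [s] ~ [ʃ] alternation.
But 'hand' keeps [ʃ] in both environments ([baraʃ], [baraʃɛ]), so there is no rule changing /ʃ/ to [s] in isolation.
The alternation reflects palatalization before a front vowel: /g/ and /s/ become palato-alveolar [dʒ] and [ʃ] before a front vowel. /s/ is underlying.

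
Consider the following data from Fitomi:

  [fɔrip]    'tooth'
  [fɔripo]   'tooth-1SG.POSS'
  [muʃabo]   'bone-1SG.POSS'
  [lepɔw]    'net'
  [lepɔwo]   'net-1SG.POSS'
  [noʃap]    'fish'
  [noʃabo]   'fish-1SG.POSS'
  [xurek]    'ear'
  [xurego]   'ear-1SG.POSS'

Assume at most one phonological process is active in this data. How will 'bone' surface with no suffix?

The root 'fish' surfaces as [noʃap] and [noʃabo], with a stem-final [p] ~ [b] alternation.
But 'tooth' keeps [p] in both environments ([fɔrip], [fɔripo]), so there is no rule changing /p/ to [b] before the 1SG.POSS suffix.
The underlying segment must be /b/; voiced obstruents become voiceless word-finally, yielding [p] there.
The one attested form of 'bone', [muʃabo], shows underlying /muʃab/. Applying the same rule word-finally gives [muʃap].

[muʃap]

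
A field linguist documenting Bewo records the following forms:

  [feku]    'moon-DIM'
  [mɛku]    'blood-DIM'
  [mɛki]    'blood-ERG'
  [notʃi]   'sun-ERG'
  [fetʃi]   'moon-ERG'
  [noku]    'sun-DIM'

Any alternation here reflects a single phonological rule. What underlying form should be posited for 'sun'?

'sun' shows [tʃ] ~ [k] at the end of the stem ([notʃi] vs [noku]).
The stem 'blood' ([mɛki], [mɛku]) shows [k] unchanged in both environments, so [k] cannot be basic with [tʃ] derived before the ERG suffix.
Therefore /tʃ/ is basic and [k] is derived by depalatalization (palato-alveolar /tʃ/ becomes [k] when no front vowel follows).

/notʃ/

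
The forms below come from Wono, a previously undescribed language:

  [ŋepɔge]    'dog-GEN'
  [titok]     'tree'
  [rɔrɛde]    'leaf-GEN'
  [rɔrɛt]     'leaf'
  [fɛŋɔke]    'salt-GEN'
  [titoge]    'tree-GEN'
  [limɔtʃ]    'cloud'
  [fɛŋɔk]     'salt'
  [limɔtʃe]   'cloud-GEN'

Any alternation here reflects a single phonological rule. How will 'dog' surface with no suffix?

[ŋepɔk]

In [titoge] and [titok] the final segment of 'tree' alternates: [g] ~ [k].
If /k/ were underlying and a rule turned it into [g] before the GEN suffix, 'salt' would also alternate; but it has [k] in both [fɛŋɔke] and [fɛŋɔk].
The alternation reflects word-final obstruent devoicing: voiced obstruents become voiceless word-finally. /g/ is underlying.
From [ŋepɔge] the stem 'dog' is /ŋepɔg/; word-finally this yields [ŋepɔk].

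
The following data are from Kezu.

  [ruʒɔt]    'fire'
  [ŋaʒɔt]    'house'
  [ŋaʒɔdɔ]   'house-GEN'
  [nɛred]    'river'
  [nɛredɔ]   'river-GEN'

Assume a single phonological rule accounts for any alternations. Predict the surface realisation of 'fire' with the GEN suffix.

'house' shows [t] ~ [d] at the end of the stem ([ŋaʒɔt] vs [ŋaʒɔdɔ]).
But 'river' keeps [d] in both environments ([nɛred], [nɛredɔ]), so there is no rule changing /d/ to [t] in isolation.
The alternation reflects intervocalic voicing: voiceless stops become voiced between vowels. /t/ is underlying.
The one attested form of 'fire', [ruʒɔt], shows underlying /ruʒɔt/. Applying the same rule between vowels gives [ruʒɔdɔ].

[ruʒɔdɔ]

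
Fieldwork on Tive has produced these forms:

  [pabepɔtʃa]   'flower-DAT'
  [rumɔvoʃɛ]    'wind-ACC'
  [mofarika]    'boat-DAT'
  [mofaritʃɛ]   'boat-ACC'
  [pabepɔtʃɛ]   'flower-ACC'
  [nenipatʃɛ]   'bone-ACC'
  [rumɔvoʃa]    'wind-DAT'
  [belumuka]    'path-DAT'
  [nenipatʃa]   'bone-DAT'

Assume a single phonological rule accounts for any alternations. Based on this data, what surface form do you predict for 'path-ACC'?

'boat' shows [k] ~ [tʃ] at the end of the stem ([mofarika] vs [mofaritʃɛ]).
If /tʃ/ were underlying and a rule turned it into [k] before the DAT suffix, 'bone' would also alternate; but it has [tʃ] in both [nenipatʃa] and [nenipatʃɛ].
So /k/ is underlying, and a rule of palatalization before a front vowel — /k/ becomes palato-alveolar [tʃ] before a front vowel — gives [tʃ].
From [belumuka] the stem 'path' is /belumuk/; before a front vowel this yields [belumutʃɛ].

[belumutʃɛ]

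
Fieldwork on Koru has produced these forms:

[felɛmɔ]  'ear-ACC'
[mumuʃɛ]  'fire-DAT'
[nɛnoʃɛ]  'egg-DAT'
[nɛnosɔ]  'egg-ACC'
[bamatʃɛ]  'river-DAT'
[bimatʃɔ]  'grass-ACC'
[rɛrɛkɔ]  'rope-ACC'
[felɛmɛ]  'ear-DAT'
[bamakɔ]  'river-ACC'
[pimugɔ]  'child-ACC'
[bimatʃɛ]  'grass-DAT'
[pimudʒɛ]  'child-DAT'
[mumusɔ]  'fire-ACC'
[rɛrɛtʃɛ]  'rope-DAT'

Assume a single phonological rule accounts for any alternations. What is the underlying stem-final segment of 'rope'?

/k/

The stem for 'rope' ends in [tʃ] in [rɛrɛtʃɛ] but [k] in [rɛrɛkɔ].
But 'grass' keeps [tʃ] in both environments ([bimatʃɛ], [bimatʃɔ]), so there is no rule changing /tʃ/ to [k] before the ACC suffix.
The underlying segment must be /k/; /k/, /g/ and /s/ become palato-alveolar [tʃ], [dʒ] and [ʃ] before a front vowel, yielding [tʃ] there.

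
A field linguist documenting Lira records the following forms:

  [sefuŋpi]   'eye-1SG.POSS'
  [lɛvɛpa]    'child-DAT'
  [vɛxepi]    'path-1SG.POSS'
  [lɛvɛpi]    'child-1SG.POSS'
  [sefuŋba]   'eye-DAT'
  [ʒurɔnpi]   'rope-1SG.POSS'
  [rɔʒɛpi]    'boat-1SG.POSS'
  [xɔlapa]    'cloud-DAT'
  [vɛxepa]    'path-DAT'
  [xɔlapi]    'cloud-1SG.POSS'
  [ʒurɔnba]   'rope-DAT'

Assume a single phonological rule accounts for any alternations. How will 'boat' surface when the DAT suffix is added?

The DAT suffix surfaces as [-ba] and [-pa], depending on the final segment of the stem.
The 1SG.POSS suffix, which begins with [p], is invariant after every stem; so [p] is not altered by any rule here.
The DAT suffix is therefore /-ba/ underlyingly, with post-vocalic devoicing: voiced stops become voiceless after a vowel.
After 'boat', which ends in a vowel, the suffix surfaces as [-pa], giving [rɔʒɛpa].

[rɔʒɛpa]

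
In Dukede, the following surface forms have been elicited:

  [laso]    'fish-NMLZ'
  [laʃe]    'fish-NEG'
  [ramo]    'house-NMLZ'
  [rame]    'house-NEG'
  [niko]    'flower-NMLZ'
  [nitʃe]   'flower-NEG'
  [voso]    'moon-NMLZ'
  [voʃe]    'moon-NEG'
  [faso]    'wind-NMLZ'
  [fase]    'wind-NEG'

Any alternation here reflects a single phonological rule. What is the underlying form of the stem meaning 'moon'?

/voʃ/

The root 'moon' surfaces as [voso] and [voʃe], with a stem-final [s] ~ [ʃ] alternation.
Compare 'wind', with invariant [s] in [faso] and [fase]: an analysis with underlying /s/ and a rule producing [ʃ] before the NEG suffix would wrongly predict alternation here too.
So /ʃ/ is underlying, and a rule of depalatalization — palato-alveolar /tʃ/ and /ʃ/ become [k] and [s] when no front vowel follows — gives [s].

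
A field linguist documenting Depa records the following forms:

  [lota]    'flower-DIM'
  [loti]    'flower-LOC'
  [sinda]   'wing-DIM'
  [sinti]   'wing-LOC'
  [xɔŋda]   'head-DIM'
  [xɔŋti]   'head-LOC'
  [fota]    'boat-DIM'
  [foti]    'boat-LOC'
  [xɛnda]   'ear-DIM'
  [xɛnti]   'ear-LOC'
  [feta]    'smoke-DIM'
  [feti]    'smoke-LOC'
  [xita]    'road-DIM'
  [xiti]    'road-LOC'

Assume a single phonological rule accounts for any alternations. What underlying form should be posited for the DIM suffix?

The DIM suffix surfaces as [-da] and [-ta], depending on the final segment of the stem.
By contrast the LOC suffix keeps its initial [t] throughout — that segment must be underlying.
The DIM suffix is therefore /-da/ underlyingly, with post-vocalic devoicing: voiced stops become voiceless after a vowel.

/-da/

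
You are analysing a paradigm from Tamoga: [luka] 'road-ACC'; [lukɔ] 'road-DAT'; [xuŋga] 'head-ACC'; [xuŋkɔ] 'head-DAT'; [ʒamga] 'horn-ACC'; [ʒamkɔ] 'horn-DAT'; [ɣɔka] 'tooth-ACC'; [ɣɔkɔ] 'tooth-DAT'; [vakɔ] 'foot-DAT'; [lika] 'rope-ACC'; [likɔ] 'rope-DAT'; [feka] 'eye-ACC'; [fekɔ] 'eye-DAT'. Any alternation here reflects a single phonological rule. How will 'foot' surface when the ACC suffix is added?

The ACC morpheme has two allomorphs, [-ga] and [-ka].
By contrast the DAT suffix keeps its initial [k] throughout — that segment must be underlying.
The ACC suffix is therefore /-ga/ underlyingly, with post-vocalic devoicing: voiced stops become voiceless after a vowel.
After 'foot', which ends in a vowel, the suffix surfaces as [-ka], giving [vaka].

[vaka]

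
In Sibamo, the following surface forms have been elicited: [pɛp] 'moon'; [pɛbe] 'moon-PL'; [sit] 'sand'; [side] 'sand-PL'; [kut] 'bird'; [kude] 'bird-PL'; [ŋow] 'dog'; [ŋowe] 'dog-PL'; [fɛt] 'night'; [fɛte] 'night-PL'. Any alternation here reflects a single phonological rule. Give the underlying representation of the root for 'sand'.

/sid/

The stem for 'sand' ends in [t] in [sit] but [d] in [side].
The stem 'night' ([fɛt], [fɛte]) shows [t] unchanged in both environments, so [t] cannot be basic with [d] derived before the PL suffix.
The underlying segment must be /d/; voiced obstruents become voiceless word-finally, yielding [t] there.
Hence 'sand' is /sid/ underlyingly.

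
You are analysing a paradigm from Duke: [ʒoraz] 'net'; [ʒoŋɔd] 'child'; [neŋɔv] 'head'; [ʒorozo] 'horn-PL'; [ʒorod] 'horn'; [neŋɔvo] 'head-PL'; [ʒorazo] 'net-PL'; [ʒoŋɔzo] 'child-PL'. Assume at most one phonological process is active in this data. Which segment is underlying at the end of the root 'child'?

The root 'child' surfaces as [ʒoŋɔd] and [ʒoŋɔzo], with a stem-final [d] ~ [z] alternation.
But 'net' keeps [z] in both environments ([ʒoraz], [ʒorazo]), so there is no rule changing /z/ to [d] in isolation.
The underlying segment must be /d/; voiced stops become fricatives between vowels, yielding [z] there.

/d/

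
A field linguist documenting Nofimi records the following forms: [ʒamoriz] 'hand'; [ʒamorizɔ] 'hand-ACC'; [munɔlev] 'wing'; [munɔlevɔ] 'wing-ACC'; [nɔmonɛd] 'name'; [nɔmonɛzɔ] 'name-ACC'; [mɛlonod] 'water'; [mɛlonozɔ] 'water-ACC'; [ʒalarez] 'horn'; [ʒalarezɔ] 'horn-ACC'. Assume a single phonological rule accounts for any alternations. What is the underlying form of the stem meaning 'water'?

In [mɛlonod] and [mɛlonozɔ] the final segment of 'water' alternates: [d] ~ [z].
But 'horn' keeps [z] in both environments ([ʒalarez], [ʒalarezɔ]), so there is no rule changing /z/ to [d] in isolation.
The alternation reflects intervocalic spirantization: voiced stops become fricatives between vowels. /d/ is underlying.
So 'water' = /mɛlonod/.

/mɛlonod/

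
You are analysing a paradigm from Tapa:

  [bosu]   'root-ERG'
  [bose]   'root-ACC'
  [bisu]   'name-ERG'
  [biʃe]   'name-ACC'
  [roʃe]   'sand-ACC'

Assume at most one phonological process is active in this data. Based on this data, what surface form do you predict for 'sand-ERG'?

[rosu]

The root 'name' surfaces as [bisu] and [biʃe], with a stem-final [s] ~ [ʃ] alternation.
But 'root' keeps [s] in both environments ([bosu], [bose]), so there is no rule changing /s/ to [ʃ] before the ACC suffix.
Therefore /ʃ/ is basic and [s] is derived by depalatalization (palato-alveolar /ʃ/ becomes [s] when no front vowel follows).
From [roʃe] the stem 'sand' is /roʃ/; when no front vowel follows this yields [rosu].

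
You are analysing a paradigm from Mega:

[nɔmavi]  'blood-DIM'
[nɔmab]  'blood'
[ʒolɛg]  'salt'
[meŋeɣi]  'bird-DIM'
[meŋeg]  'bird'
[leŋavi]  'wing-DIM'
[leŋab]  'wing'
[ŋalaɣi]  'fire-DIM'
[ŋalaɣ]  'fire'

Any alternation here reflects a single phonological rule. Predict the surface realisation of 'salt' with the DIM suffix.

[ʒolɛɣi]

The stem for 'bird' ends in [ɣ] in [meŋeɣi] but [g] in [meŋeg].
Compare 'fire', with invariant [ɣ] in [ŋalaɣi] and [ŋalaɣ]: an analysis with underlying /ɣ/ and a rule producing [g] in isolation would wrongly predict alternation here too.
So /g/ is underlying, and a rule of intervocalic spirantization — voiced stops become fricatives between vowels — gives [ɣ].
From [ʒolɛg] the stem 'salt' is /ʒolɛg/; between vowels this yields [ʒolɛɣi].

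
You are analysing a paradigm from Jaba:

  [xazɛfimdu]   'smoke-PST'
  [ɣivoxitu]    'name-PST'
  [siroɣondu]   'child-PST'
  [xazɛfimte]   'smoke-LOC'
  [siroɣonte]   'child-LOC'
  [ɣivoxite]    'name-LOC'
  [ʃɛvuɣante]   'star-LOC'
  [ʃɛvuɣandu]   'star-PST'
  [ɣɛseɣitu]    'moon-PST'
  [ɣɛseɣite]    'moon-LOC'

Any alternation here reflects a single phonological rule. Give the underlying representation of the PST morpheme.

/-du/

The PST suffix surfaces as [-du] and [-tu], depending on the final segment of the stem.
By contrast the LOC suffix keeps its initial [t] throughout — that segment must be underlying.
So the underlying form is /-du/, and voiced stops become voiceless after a vowel.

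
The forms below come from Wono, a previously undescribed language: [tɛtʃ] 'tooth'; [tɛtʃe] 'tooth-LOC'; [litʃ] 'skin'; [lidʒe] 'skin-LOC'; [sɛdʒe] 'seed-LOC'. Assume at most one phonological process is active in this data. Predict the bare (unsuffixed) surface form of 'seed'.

[sɛtʃ]

The stem for 'skin' ends in [tʃ] in [litʃ] but [dʒ] in [lidʒe].
Compare 'tooth', with invariant [tʃ] in [tɛtʃ] and [tɛtʃe]: an analysis with underlying /tʃ/ and a rule producing [dʒ] before the LOC suffix would wrongly predict alternation here too.
Therefore /dʒ/ is basic and [tʃ] is derived by word-final obstruent devoicing (voiced obstruents become voiceless word-finally).
From [sɛdʒe] the stem 'seed' is /sɛdʒ/; word-finally this yields [sɛtʃ].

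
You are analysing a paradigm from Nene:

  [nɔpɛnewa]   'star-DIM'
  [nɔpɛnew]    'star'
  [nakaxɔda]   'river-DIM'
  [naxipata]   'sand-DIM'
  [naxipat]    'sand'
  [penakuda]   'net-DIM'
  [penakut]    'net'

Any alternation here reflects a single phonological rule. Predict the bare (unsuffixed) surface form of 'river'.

[nakaxɔt]

The root 'net' surfaces as [penakuda] and [penakut], with a stem-final [d] ~ [t] alternation.
If /t/ were underlying and a rule turned it into [d] before the DIM suffix, 'sand' would also alternate; but it has [t] in both [naxipata] and [naxipat].
The underlying segment must be /d/; voiced obstruents become voiceless word-finally, yielding [t] there.
From [nakaxɔda] the stem 'river' is /nakaxɔd/; word-finally this yields [nakaxɔt].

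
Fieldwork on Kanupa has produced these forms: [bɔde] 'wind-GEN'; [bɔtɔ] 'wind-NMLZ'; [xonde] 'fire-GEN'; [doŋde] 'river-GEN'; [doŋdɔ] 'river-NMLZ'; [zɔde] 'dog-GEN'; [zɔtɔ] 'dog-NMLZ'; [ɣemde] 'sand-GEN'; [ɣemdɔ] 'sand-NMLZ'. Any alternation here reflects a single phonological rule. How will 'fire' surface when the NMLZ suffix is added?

The NMLZ morpheme has two allomorphs, [-dɔ] and [-tɔ].
By contrast the GEN suffix keeps its initial [d] throughout — that segment must be underlying.
The NMLZ suffix is therefore /-tɔ/ underlyingly, with post-nasal voicing: voiceless stops become voiced after a nasal.
After 'fire', which ends in a nasal, the suffix surfaces as [-dɔ], giving [xondɔ].

[xondɔ]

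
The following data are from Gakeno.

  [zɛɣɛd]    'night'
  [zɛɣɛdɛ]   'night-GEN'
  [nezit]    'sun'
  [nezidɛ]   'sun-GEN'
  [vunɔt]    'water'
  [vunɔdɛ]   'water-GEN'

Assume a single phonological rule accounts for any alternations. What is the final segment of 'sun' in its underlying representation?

The root 'sun' surfaces as [nezit] and [nezidɛ], with a stem-final [t] ~ [d] alternation.
Compare 'night', with invariant [d] in [zɛɣɛd] and [zɛɣɛdɛ]: an analysis with underlying /d/ and a rule producing [t] in isolation would wrongly predict alternation here too.
Therefore /t/ is basic and [d] is derived by intervocalic voicing (voiceless stops become voiced between vowels).

/t/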